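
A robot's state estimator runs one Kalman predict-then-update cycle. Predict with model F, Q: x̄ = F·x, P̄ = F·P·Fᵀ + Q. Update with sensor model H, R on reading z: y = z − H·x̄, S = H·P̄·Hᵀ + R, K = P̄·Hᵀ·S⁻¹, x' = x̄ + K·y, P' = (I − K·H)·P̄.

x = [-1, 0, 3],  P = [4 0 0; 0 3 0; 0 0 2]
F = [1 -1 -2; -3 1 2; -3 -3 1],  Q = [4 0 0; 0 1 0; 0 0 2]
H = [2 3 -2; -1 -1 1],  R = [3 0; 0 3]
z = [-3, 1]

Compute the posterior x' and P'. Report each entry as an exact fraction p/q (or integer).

x̄ = F·x = [-7, 9, 6]
P̄ = F·P·Fᵀ + Q = [19 -23 -7; -23 48 31; -7 31 67]
y = z − H·x̄ = [-4, -3]
S = H·P̄·Hᵀ + R = [187 -74; -74 43]
K = P̄·Hᵀ·S⁻¹ = [-953/2565 -1819/2565; 664/855 1262/855; 43/135 209/135]
x' = x̄ + K·y = [-8686/2565, 1253/855, 11/135]
P' = (I − K·H)·P̄ = [27077/2565 -4591/855 413/135; -4591/855 3188/285 461/45; 413/135 461/45 2423/135]

x' = [-8686/2565, 1253/855, 11/135]
P' = [27077/2565 -4591/855 413/135; -4591/855 3188/285 461/45; 413/135 461/45 2423/135]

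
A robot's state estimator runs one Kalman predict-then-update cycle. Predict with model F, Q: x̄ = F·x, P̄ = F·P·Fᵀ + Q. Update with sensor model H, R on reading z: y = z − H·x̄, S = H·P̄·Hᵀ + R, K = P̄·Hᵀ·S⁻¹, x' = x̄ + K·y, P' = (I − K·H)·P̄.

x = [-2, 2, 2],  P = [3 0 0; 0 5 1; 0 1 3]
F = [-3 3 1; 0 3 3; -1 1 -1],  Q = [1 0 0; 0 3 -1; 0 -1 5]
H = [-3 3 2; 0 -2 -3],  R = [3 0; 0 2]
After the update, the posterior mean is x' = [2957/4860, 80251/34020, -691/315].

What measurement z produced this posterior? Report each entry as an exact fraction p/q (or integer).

z = [1, 2]

x̄ = F·x = [14, 12, 2]
P̄ = F·P·Fᵀ + Q = [82 66 19; 66 93 5; 19 5 14]
S = H·P̄·Hᵀ + R = [278 -140; -140 560]
K = P̄·Hᵀ·S⁻¹ = [-229/972 -3853/9720; 163/972 -21569/68040; -1/9 -38/315]
x' − x̄ = [-65083/4860, -327989/34020, -1321/315] = K·y
y = (KᵀK)⁻¹·Kᵀ·(x' − x̄) = [3, 32]
z = y + H·x̄ = [3, 32] + [-2, -30] = [1, 2]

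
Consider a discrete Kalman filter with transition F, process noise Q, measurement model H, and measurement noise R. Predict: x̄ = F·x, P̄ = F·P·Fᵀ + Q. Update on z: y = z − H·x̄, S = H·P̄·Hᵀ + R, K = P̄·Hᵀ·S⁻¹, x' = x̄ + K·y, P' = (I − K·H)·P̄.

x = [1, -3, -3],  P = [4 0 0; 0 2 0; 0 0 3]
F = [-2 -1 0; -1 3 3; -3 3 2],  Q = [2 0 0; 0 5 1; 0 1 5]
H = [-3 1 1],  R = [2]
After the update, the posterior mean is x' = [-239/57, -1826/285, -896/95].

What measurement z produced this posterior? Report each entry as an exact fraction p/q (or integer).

z = [-3]

x̄ = F·x = [1, -19, -18]
P̄ = F·P·Fᵀ + Q = [20 2 18; 2 54 49; 18 49 71]
S = H·P̄·Hᵀ + R = [285]
K = P̄·Hᵀ·S⁻¹ = [-8/57; 97/285; 22/95]
x' − x̄ = [-296/57, 3589/285, 814/95] = K·y
y = (KᵀK)⁻¹·Kᵀ·(x' − x̄) = [37]
z = y + H·x̄ = [37] + [-40] = [-3]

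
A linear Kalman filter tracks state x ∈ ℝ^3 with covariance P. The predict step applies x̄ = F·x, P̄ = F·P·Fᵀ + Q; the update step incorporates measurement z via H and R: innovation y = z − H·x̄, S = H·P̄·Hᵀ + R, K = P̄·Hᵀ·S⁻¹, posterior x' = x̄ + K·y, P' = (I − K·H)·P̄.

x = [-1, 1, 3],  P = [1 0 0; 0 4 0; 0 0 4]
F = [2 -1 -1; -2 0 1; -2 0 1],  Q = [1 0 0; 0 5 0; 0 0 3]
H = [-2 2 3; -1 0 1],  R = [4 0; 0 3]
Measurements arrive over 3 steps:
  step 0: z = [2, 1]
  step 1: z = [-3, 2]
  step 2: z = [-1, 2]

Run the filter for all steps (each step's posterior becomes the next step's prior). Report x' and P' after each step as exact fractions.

step 0: x̄ = F·x = [-6, 5, 5]
step 0: P̄ = F·P·Fᵀ + Q = [13 -8 -8; -8 13 8; -8 8 11]
step 0: y = z − H·x̄ = [-35, -10]
step 0: S = H·P̄·Hᵀ + R = [463 131; 131 43]
step 0: K = P̄·Hᵀ·S⁻¹ = [-29/916 -359/916; 371/1374 -619/1374; 51/458 47/458]
step 0: x' = x̄ + K·y = [-891/916, 25/458, 35/458]
step 0: P' = (I − K·H)·P̄ = [2455/916 165/458 689/458; 165/458 1640/687 -227/229; 689/458 -227/229 415/229]
step 1: x̄ = F·x = [-951/458, 463/229, 463/229]
step 1: P̄ = F·P·Fᵀ + Q = [4451/687 -1100/229 -1100/229; -1100/229 2637/229 1492/229; -1100/229 1492/229 2179/229]
step 1: y = z − H·x̄ = [-3953/229, -961/458]
step 1: S = H·P̄·Hᵀ + R = [230741/687 60565/687; 60565/687 19649/687]
step 1: K = P̄·Hᵀ·S⁻¹ = [-14403/420044 -121301/420044; 169915/630066 -274391/630066; 23081/210022 34001/210022]
step 1: x' = x̄ + K·y = [-738085/840088, -2166887/1260132, -90275/420044]
step 1: P' = (I − K·H)·P̄ = [820301/420044 53449/210022 228199/210022; 53449/210022 747208/315033 -110471/105011; 228199/210022 -110471/105011 165101/105011]
step 2: x̄ = F·x = [223457/1260132, 323905/210022, 323905/210022]
step 2: P̄ = F·P·Fᵀ + Q = [1665733/315033 -365084/105011 -365084/105011; -365084/105011 1054059/105011 529004/105011; -365084/105011 529004/105011 844037/105011]
step 2: y = z − H·x̄ = [-2632592/315033, 800291/1260132]
step 2: S = H·P̄·Hᵀ + R = [84309955/315033 21768587/315033; 21768587/315033 7333447/315033]
step 2: K = P̄·Hᵀ·S⁻¹ = [-4748973/152800084 -43431187/152800084; 61849025/229200126 -99760813/229200126; 8509807/76400042 12529471/76400042]
step 2: x' = x̄ + K·y = [156793395/611200336, -906877291/916800504, 218688065/305600168]
step 2: P' = (I − K·H)·P̄ = [294520363/152800084 19341107/76400042 82113401/76400042; 19341107/76400042 271805024/114600063 -40209853/38200021; 82113401/76400042 -40209853/38200021 59850907/38200021]

step 0: x' = [-891/916, 25/458, 35/458], P' = [2455/916 165/458 689/458; 165/458 1640/687 -227/229; 689/458 -227/229 415/229]
step 1: x' = [-738085/840088, -2166887/1260132, -90275/420044], P' = [820301/420044 53449/210022 228199/210022; 53449/210022 747208/315033 -110471/105011; 228199/210022 -110471/105011 165101/105011]
step 2: x' = [156793395/611200336, -906877291/916800504, 218688065/305600168], P' = [294520363/152800084 19341107/76400042 82113401/76400042; 19341107/76400042 271805024/114600063 -40209853/38200021; 82113401/76400042 -40209853/38200021 59850907/38200021]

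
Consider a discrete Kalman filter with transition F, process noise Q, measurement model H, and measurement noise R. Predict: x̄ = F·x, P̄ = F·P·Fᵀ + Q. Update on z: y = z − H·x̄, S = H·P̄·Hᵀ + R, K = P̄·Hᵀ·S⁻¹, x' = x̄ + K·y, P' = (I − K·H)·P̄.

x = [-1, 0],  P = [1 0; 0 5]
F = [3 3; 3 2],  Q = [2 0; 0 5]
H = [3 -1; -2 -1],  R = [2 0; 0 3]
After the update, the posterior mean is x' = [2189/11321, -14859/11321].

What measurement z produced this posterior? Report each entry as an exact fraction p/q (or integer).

z = [2, 1]

x̄ = F·x = [-3, -3]
P̄ = F·P·Fᵀ + Q = [56 39; 39 34]
S = H·P̄·Hᵀ + R = [306 -341; -341 417]
K = P̄·Hᵀ·S⁻¹ = [2302/11321 -2217/11321; -3581/11321 -5969/11321]
x' − x̄ = [36152/11321, 19104/11321] = K·y
y = (KᵀK)⁻¹·Kᵀ·(x' − x̄) = [8, -8]
z = y + H·x̄ = [8, -8] + [-6, 9] = [2, 1]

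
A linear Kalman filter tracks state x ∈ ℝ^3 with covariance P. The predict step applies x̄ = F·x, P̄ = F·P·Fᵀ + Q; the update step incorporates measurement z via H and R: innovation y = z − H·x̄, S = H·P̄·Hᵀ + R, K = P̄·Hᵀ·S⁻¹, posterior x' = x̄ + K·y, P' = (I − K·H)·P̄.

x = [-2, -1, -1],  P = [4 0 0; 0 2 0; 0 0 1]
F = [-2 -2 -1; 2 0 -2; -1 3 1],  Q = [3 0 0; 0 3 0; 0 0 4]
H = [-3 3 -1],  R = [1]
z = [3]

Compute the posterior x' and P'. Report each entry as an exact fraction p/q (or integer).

x̄ = F·x = [7, -2, -2]
P̄ = F·P·Fᵀ + Q = [28 -14 -5; -14 23 -10; -5 -10 27]
y = z − H·x̄ = [28]
S = H·P̄·Hᵀ + R = [769]
K = P̄·Hᵀ·S⁻¹ = [-121/769; 121/769; -42/769]
x' = x̄ + K·y = [1995/769, 1850/769, -2714/769]
P' = (I − K·H)·P̄ = [6891/769 3875/769 -8927/769; 3875/769 3046/769 -2608/769; -8927/769 -2608/769 18999/769]

x' = [1995/769, 1850/769, -2714/769]
P' = [6891/769 3875/769 -8927/769; 3875/769 3046/769 -2608/769; -8927/769 -2608/769 18999/769]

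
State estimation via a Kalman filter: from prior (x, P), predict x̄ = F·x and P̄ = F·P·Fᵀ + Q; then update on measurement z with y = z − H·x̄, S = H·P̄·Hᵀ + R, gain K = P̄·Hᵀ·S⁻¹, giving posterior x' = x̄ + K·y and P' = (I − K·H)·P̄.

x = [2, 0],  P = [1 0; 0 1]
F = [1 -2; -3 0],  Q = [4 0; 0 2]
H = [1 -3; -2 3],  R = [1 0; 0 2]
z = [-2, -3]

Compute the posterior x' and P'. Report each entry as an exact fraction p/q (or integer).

x' = [719/247, 333/247]
P' = [2448/1235 1074/1235; 1074/1235 562/1235]

x̄ = F·x = [2, -6]
P̄ = F·P·Fᵀ + Q = [9 -3; -3 11]
y = z − H·x̄ = [-22, 19]
S = H·P̄·Hᵀ + R = [127 -144; -144 173]
K = P̄·Hᵀ·S⁻¹ = [-774/1235 -837/1235; -612/1235 -231/1235]
x' = x̄ + K·y = [719/247, 333/247]
P' = (I − K·H)·P̄ = [2448/1235 1074/1235; 1074/1235 562/1235]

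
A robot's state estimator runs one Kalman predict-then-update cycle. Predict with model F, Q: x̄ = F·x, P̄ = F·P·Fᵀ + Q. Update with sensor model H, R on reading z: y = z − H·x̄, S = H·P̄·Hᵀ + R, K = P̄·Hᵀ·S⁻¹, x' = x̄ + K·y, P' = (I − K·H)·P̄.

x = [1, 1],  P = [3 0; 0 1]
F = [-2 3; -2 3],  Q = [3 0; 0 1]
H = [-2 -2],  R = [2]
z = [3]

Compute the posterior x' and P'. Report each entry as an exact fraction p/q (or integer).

x' = [-46/59, -124/177]
P' = [66/59 -51/59; -51/59 196/177]

x̄ = F·x = [1, 1]
P̄ = F·P·Fᵀ + Q = [24 21; 21 22]
y = z − H·x̄ = [7]
S = H·P̄·Hᵀ + R = [354]
K = P̄·Hᵀ·S⁻¹ = [-15/59; -43/177]
x' = x̄ + K·y = [-46/59, -124/177]
P' = (I − K·H)·P̄ = [66/59 -51/59; -51/59 196/177]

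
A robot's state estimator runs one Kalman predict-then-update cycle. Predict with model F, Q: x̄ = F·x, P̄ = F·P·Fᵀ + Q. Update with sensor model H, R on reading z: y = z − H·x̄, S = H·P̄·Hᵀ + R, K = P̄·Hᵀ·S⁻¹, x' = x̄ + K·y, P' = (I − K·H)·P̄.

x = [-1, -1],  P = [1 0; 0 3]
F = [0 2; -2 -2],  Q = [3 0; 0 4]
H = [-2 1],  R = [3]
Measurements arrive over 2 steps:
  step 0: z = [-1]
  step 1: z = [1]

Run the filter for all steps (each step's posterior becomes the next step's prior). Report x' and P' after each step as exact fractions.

step 0: x̄ = F·x = [-2, 4]
step 0: P̄ = F·P·Fᵀ + Q = [15 -12; -12 20]
step 0: y = z − H·x̄ = [-9]
step 0: S = H·P̄·Hᵀ + R = [131]
step 0: K = P̄·Hᵀ·S⁻¹ = [-42/131; 44/131]
step 0: x' = x̄ + K·y = [116/131, 128/131]
step 0: P' = (I − K·H)·P̄ = [201/131 276/131; 276/131 684/131]
step 1: x̄ = F·x = [256/131, -488/131]
step 1: P̄ = F·P·Fᵀ + Q = [3129/131 -3840/131; -3840/131 6272/131]
step 1: y = z − H·x̄ = [1131/131]
step 1: S = H·P̄·Hᵀ + R = [34541/131]
step 1: K = P̄·Hᵀ·S⁻¹ = [-10098/34541; 13952/34541]
step 1: x' = x̄ + K·y = [-1514/2657, -632/2657]
step 1: P' = (I − K·H)·P̄ = [46635/34541 62976/34541; 62976/34541 167808/34541]

step 0: x' = [116/131, 128/131], P' = [201/131 276/131; 276/131 684/131]
step 1: x' = [-1514/2657, -632/2657], P' = [46635/34541 62976/34541; 62976/34541 167808/34541]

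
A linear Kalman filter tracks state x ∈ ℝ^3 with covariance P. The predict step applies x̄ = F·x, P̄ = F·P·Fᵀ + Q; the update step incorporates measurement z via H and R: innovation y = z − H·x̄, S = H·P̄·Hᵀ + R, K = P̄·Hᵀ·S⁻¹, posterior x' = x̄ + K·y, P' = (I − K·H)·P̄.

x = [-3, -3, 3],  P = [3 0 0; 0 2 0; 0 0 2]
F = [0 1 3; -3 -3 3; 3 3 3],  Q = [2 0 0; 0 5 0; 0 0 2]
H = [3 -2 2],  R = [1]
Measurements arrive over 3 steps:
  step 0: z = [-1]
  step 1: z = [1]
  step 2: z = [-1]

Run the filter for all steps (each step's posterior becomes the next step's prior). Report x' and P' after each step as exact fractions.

step 0: x̄ = F·x = [6, 27, -9]
step 0: P̄ = F·P·Fᵀ + Q = [22 12 24; 12 68 -27; 24 -27 65]
step 0: y = z − H·x̄ = [53]
step 0: S = H·P̄·Hᵀ + R = [1091]
step 0: K = P̄·Hᵀ·S⁻¹ = [90/1091; -154/1091; 256/1091]
step 0: x' = x̄ + K·y = [11316/1091, 21295/1091, 3749/1091]
step 0: P' = (I − K·H)·P̄ = [15902/1091 26952/1091 3144/1091; 26952/1091 50472/1091 9967/1091; 3144/1091 9967/1091 5379/1091]
step 1: x̄ = F·x = [32542/1091, -86586/1091, 109080/1091]
step 1: P̄ = F·P·Fᵀ + Q = [160867/1091 -271959/1091 428583/1091; -271959/1091 900370/1091 -1034091/1091; 428583/1091 -1034091/1091 1369093/1091]
step 1: y = z − H·x̄ = [-487867/1091]
step 1: S = H·P̄·Hᵀ + R = [27205978/1091]
step 1: K = P̄·Hᵀ·S⁻¹ = [1883685/27205978; -4684799/27205978; 6092117/27205978]
step 1: x' = x̄ + K·y = [-30844009/27205978, -64251125/27205978, -4138189/27205978]
step 1: P' = (I − K·H)·P̄ = [759188711/27205978 1306851543/27205978 169010319/27205978; 1306851543/27205978 2335568049/27205978 372948335/27205978; 169010319/27205978 372948335/27205978 122478915/27205978]
step 2: x̄ = F·x = [-38332846/13602989, 272870835/27205978, -297699969/27205978]
step 2: P̄ = F·P·Fᵀ + Q = [2864990125/13602989 -6791865711/13602989 9013020951/13602989; -6791865711/13602989 42859222967/27205978 -50273828379/27205978; 9013020951/13602989 -50273828379/27205978 62288116577/27205978]
step 2: y = z − H·x̄ = [671966353/13602989]
step 2: S = H·P̄·Hᵀ + R = [626847146662/13602989]
step 2: K = P̄·Hᵀ·S⁻¹ = [40204743699/626847146662; -113508648479/626847146662; 139601007809/626847146662]
step 2: x' = x̄ + K·y = [219613487755/626847146662, 340004671441/313423573331, 18414777371/313423573331]
step 2: P' = (I − K·H)·P̄ = [13194855128441/626847146662 22504206852351/626847146662 2732026531539/626847146662; 22504206852351/626847146662 20174887040562/313423573331 3268354739179/313423573331; 2732026531539/626847146662 3268354739179/313423573331 1254235092477/313423573331]

step 0: x' = [11316/1091, 21295/1091, 3749/1091], P' = [15902/1091 26952/1091 3144/1091; 26952/1091 50472/1091 9967/1091; 3144/1091 9967/1091 5379/1091]
step 1: x' = [-30844009/27205978, -64251125/27205978, -4138189/27205978], P' = [759188711/27205978 1306851543/27205978 169010319/27205978; 1306851543/27205978 2335568049/27205978 372948335/27205978; 169010319/27205978 372948335/27205978 122478915/27205978]
step 2: x' = [219613487755/626847146662, 340004671441/313423573331, 18414777371/313423573331], P' = [13194855128441/626847146662 22504206852351/626847146662 2732026531539/626847146662; 22504206852351/626847146662 20174887040562/313423573331 3268354739179/313423573331; 2732026531539/626847146662 3268354739179/313423573331 1254235092477/313423573331]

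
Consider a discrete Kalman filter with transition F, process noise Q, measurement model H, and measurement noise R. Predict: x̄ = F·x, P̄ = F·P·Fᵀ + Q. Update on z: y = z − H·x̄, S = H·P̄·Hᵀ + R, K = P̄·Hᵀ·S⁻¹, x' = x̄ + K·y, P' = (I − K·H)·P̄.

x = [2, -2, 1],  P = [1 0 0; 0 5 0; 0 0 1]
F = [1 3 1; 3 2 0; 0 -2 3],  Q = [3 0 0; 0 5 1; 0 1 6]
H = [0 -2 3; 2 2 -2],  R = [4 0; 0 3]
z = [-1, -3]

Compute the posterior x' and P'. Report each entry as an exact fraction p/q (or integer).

x̄ = F·x = [-3, 2, 7]
P̄ = F·P·Fᵀ + Q = [50 33 -27; 33 34 -19; -27 -19 35]
y = z − H·x̄ = [-18, 13]
S = H·P̄·Hᵀ + R = [683 -830; -830 1111]
K = P̄·Hᵀ·S⁻¹ = [19283/69913 28250/69913; 3885/69913 13726/69913; 24413/69913 8044/69913]
x' = x̄ + K·y = [-189583/69913, 248334/69913, 154529/69913]
P' = (I − K·H)·P̄ = [115251/69913 -141496/69913 -68620/69913; -141496/69913 501795/69913 339710/69913; -68620/69913 339710/69913 259024/69913]

x' = [-189583/69913, 248334/69913, 154529/69913]
P' = [115251/69913 -141496/69913 -68620/69913; -141496/69913 501795/69913 339710/69913; -68620/69913 339710/69913 259024/69913]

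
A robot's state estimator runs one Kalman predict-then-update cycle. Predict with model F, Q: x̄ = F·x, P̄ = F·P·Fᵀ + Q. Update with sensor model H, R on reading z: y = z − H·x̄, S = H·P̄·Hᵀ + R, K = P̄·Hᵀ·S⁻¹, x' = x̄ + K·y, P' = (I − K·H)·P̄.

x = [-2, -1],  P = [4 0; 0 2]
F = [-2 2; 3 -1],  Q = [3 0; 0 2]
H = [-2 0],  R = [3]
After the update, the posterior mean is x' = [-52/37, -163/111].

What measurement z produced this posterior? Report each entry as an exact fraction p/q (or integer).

z = [3]

x̄ = F·x = [2, -5]
P̄ = F·P·Fᵀ + Q = [27 -28; -28 40]
S = H·P̄·Hᵀ + R = [111]
K = P̄·Hᵀ·S⁻¹ = [-18/37; 56/111]
x' − x̄ = [-126/37, 392/111] = K·y
y = (KᵀK)⁻¹·Kᵀ·(x' − x̄) = [7]
z = y + H·x̄ = [7] + [-4] = [3]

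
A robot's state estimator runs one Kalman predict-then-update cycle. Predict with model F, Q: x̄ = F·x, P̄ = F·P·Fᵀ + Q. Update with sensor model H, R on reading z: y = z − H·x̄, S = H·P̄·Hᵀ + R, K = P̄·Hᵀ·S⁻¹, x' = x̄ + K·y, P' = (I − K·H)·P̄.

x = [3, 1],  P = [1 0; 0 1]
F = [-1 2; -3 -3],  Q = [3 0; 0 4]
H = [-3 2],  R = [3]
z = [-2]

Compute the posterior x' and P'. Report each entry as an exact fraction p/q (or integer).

x̄ = F·x = [-1, -12]
P̄ = F·P·Fᵀ + Q = [8 -3; -3 22]
y = z − H·x̄ = [19]
S = H·P̄·Hᵀ + R = [199]
K = P̄·Hᵀ·S⁻¹ = [-30/199; 53/199]
x' = x̄ + K·y = [-769/199, -1381/199]
P' = (I − K·H)·P̄ = [692/199 993/199; 993/199 1569/199]

x' = [-769/199, -1381/199]
P' = [692/199 993/199; 993/199 1569/199]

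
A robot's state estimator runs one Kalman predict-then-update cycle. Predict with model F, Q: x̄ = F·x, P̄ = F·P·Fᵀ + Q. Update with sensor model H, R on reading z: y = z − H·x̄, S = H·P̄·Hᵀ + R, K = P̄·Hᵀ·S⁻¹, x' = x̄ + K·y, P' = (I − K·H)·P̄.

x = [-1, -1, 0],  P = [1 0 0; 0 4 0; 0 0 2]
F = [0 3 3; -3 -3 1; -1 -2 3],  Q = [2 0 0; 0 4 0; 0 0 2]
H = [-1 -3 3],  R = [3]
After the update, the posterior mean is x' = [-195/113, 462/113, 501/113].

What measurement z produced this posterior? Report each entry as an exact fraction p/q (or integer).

z = [3]

x̄ = F·x = [-3, 6, 3]
P̄ = F·P·Fᵀ + Q = [56 -30 -6; -30 51 33; -6 33 37]
S = H·P̄·Hᵀ + R = [113]
K = P̄·Hᵀ·S⁻¹ = [16/113; -24/113; 18/113]
x' − x̄ = [144/113, -216/113, 162/113] = K·y
y = (KᵀK)⁻¹·Kᵀ·(x' − x̄) = [9]
z = y + H·x̄ = [9] + [-6] = [3]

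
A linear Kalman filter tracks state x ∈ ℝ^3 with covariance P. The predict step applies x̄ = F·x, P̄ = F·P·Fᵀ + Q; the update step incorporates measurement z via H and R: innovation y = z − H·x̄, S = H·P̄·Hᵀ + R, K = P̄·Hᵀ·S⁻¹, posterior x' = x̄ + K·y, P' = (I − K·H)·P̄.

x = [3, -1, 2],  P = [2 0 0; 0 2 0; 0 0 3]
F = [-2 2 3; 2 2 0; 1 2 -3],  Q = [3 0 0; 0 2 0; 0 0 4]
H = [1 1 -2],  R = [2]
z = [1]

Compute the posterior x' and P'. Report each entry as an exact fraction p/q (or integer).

x' = [-780/137, 581/137, -347/274]
P' = [2070/137 276/137 1127/137; 276/137 2448/137 1365/137; 1127/137 1365/137 2585/274]

x̄ = F·x = [-2, 4, -5]
P̄ = F·P·Fᵀ + Q = [46 0 -23; 0 18 12; -23 12 41]
y = z − H·x̄ = [-11]
S = H·P̄·Hᵀ + R = [274]
K = P̄·Hᵀ·S⁻¹ = [46/137; -3/137; -93/274]
x' = x̄ + K·y = [-780/137, 581/137, -347/274]
P' = (I − K·H)·P̄ = [2070/137 276/137 1127/137; 276/137 2448/137 1365/137; 1127/137 1365/137 2585/274]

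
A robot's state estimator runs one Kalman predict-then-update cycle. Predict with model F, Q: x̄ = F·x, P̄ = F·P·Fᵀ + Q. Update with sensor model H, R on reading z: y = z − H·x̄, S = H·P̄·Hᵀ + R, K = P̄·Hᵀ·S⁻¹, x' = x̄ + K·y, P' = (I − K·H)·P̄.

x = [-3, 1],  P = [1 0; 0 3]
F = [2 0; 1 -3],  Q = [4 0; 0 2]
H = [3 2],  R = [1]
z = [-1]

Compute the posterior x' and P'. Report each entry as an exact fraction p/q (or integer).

x̄ = F·x = [-6, -6]
P̄ = F·P·Fᵀ + Q = [8 2; 2 30]
y = z − H·x̄ = [29]
S = H·P̄·Hᵀ + R = [217]
K = P̄·Hᵀ·S⁻¹ = [4/31; 66/217]
x' = x̄ + K·y = [-70/31, 612/217]
P' = (I − K·H)·P̄ = [136/31 -202/31; -202/31 2154/217]

x' = [-70/31, 612/217]
P' = [136/31 -202/31; -202/31 2154/217]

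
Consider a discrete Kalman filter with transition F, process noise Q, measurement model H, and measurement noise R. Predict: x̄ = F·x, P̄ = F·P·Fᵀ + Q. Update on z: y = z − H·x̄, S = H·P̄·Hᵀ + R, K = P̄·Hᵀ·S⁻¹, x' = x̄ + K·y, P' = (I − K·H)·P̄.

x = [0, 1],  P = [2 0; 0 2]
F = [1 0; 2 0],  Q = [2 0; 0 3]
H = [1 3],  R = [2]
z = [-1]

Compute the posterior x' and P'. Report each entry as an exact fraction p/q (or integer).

x' = [-16/129, -37/129]
P' = [260/129 -76/129; -76/129 50/129]

x̄ = F·x = [0, 0]
P̄ = F·P·Fᵀ + Q = [4 4; 4 11]
y = z − H·x̄ = [-1]
S = H·P̄·Hᵀ + R = [129]
K = P̄·Hᵀ·S⁻¹ = [16/129; 37/129]
x' = x̄ + K·y = [-16/129, -37/129]
P' = (I − K·H)·P̄ = [260/129 -76/129; -76/129 50/129]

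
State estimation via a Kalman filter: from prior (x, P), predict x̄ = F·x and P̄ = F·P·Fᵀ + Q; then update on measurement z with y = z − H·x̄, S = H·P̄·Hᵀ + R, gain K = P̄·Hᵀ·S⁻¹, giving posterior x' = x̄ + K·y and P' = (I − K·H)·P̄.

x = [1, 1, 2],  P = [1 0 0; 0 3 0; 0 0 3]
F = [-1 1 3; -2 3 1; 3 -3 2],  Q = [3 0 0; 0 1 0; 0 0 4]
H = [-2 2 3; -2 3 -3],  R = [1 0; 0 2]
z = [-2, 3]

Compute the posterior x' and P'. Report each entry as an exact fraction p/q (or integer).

x' = [226262/35881, 188416/35881, 1753/35881]
P' = [989342/35881 787398/35881 130818/35881; 787398/35881 1261783/71762 207225/71762; 130818/35881 207225/71762 39995/71762]

x̄ = F·x = [6, 3, 4]
P̄ = F·P·Fᵀ + Q = [34 20 6; 20 35 -27; 6 -27 52]
y = z − H·x̄ = [-8, 18]
S = H·P̄·Hᵀ + R = [189 -403; -403 1239]
K = P̄·Hᵀ·S⁻¹ = [-11434/35881 -4472/35881; -4351/71762 7041/71762; 11163/71762 -10791/71762]
x' = x̄ + K·y = [226262/35881, 188416/35881, 1753/35881]
P' = (I − K·H)·P̄ = [989342/35881 787398/35881 130818/35881; 787398/35881 1261783/71762 207225/71762; 130818/35881 207225/71762 39995/71762]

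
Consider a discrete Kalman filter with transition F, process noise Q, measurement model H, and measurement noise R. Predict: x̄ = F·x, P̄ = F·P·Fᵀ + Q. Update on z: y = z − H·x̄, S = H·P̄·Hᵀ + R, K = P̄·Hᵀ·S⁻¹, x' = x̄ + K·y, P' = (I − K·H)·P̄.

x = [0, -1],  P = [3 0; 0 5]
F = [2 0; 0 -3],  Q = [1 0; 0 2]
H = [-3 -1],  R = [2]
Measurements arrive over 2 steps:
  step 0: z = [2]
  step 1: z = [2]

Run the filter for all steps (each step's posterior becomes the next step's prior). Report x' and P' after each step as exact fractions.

step 0: x̄ = F·x = [0, 3]
step 0: P̄ = F·P·Fᵀ + Q = [13 0; 0 47]
step 0: y = z − H·x̄ = [5]
step 0: S = H·P̄·Hᵀ + R = [166]
step 0: K = P̄·Hᵀ·S⁻¹ = [-39/166; -47/166]
step 0: x' = x̄ + K·y = [-195/166, 263/166]
step 0: P' = (I − K·H)·P̄ = [637/166 -1833/166; -1833/166 5593/166]
step 1: x̄ = F·x = [-195/83, -789/166]
step 1: P̄ = F·P·Fᵀ + Q = [1357/83 5499/83; 5499/83 50669/166]
step 1: y = z − H·x̄ = [-1627/166]
step 1: S = H·P̄·Hᵀ + R = [141415/166]
step 1: K = P̄·Hᵀ·S⁻¹ = [-3828/28283; -83663/141415]
step 1: x' = x̄ + K·y = [-28929/28283, 147851/141415]
step 1: P' = (I − K·H)·P̄ = [21037/28283 -55455/28283; -55455/28283 999151/141415]

step 0: x' = [-195/166, 263/166], P' = [637/166 -1833/166; -1833/166 5593/166]
step 1: x' = [-28929/28283, 147851/141415], P' = [21037/28283 -55455/28283; -55455/28283 999151/141415]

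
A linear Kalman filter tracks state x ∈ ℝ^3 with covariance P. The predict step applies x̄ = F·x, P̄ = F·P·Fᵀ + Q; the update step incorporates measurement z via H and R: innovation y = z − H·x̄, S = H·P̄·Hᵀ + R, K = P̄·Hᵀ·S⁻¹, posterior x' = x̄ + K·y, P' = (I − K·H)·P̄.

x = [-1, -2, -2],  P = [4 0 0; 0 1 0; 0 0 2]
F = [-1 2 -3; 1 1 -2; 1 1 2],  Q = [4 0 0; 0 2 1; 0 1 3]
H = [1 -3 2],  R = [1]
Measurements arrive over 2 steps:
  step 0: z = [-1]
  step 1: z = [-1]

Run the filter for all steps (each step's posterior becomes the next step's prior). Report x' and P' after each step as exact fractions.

step 0: x̄ = F·x = [3, 1, -7]
step 0: P̄ = F·P·Fᵀ + Q = [30 10 -14; 10 15 -2; -14 -2 16]
step 0: y = z − H·x̄ = [13]
step 0: S = H·P̄·Hᵀ + R = [138]
step 0: K = P̄·Hᵀ·S⁻¹ = [-14/69; -13/46; 4/23]
step 0: x' = x̄ + K·y = [25/69, -123/46, -109/23]
step 0: P' = (I − K·H)·P̄ = [1678/69 48/23 -210/23; 48/23 183/46 110/23; -210/23 110/23 272/23]
step 1: x̄ = F·x = [587/69, 43/6, -1627/138]
step 1: P̄ = F·P·Fᵀ + Q = [2080/69 97/3 -2401/69; 97/3 595/6 -83/6; -2401/69 -83/6 9023/138]
step 1: y = z − H·x̄ = [4909/138]
step 1: S = H·P̄·Hᵀ + R = [140483/138]
step 1: K = P̄·Hᵀ·S⁻¹ = [-2690/20069; -5773/20069; 311/2303]
step 1: x' = x̄ + K·y = [75042/20069, -61532/20069, -16089/2303]
step 1: P' = (I − K·H)·P̄ = [33990/2867 -19832/2867 -5386/329; -19832/2867 42807/2867 8459/329; -5386/329 8459/329 107826/2303]

step 0: x' = [25/69, -123/46, -109/23], P' = [1678/69 48/23 -210/23; 48/23 183/46 110/23; -210/23 110/23 272/23]
step 1: x' = [75042/20069, -61532/20069, -16089/2303], P' = [33990/2867 -19832/2867 -5386/329; -19832/2867 42807/2867 8459/329; -5386/329 8459/329 107826/2303]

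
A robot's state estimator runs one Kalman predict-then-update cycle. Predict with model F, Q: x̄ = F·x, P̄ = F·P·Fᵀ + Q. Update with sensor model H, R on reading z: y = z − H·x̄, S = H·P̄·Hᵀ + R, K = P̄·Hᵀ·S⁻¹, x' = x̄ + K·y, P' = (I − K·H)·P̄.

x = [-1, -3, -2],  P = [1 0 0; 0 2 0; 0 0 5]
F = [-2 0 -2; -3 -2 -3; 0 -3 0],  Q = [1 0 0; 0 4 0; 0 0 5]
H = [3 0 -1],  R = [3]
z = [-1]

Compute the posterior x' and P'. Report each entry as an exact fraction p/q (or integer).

x̄ = F·x = [6, 15, 9]
P̄ = F·P·Fᵀ + Q = [25 36 0; 36 66 12; 0 12 23]
y = z − H·x̄ = [-10]
S = H·P̄·Hᵀ + R = [251]
K = P̄·Hᵀ·S⁻¹ = [75/251; 96/251; -23/251]
x' = x̄ + K·y = [756/251, 2805/251, 2489/251]
P' = (I − K·H)·P̄ = [650/251 1836/251 1725/251; 1836/251 7350/251 5220/251; 1725/251 5220/251 5244/251]

x' = [756/251, 2805/251, 2489/251]
P' = [650/251 1836/251 1725/251; 1836/251 7350/251 5220/251; 1725/251 5220/251 5244/251]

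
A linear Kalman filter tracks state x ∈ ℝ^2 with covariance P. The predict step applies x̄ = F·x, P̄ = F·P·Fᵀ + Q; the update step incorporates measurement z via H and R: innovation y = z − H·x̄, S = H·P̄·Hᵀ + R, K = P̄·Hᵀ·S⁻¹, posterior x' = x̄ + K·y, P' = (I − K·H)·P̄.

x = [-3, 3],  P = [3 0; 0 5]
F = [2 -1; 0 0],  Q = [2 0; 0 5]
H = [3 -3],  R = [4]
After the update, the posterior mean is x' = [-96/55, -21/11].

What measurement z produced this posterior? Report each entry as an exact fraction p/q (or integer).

z = [1]

x̄ = F·x = [-9, 0]
P̄ = F·P·Fᵀ + Q = [19 0; 0 5]
S = H·P̄·Hᵀ + R = [220]
K = P̄·Hᵀ·S⁻¹ = [57/220; -3/44]
x' − x̄ = [399/55, -21/11] = K·y
y = (KᵀK)⁻¹·Kᵀ·(x' − x̄) = [28]
z = y + H·x̄ = [28] + [-27] = [1]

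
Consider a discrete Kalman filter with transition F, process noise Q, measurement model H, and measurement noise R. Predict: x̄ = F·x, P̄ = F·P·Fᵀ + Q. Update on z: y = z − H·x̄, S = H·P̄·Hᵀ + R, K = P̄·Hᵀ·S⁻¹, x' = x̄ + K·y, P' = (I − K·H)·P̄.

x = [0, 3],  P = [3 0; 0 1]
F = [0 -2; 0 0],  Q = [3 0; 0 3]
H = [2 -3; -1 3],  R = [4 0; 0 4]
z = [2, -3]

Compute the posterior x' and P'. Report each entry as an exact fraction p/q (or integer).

x' = [-1385/561, -360/187]
P' = [1624/561 252/187; 252/187 156/187]

x̄ = F·x = [-6, 0]
P̄ = F·P·Fᵀ + Q = [7 0; 0 3]
y = z − H·x̄ = [14, -9]
S = H·P̄·Hᵀ + R = [59 -41; -41 38]
K = P̄·Hᵀ·S⁻¹ = [245/561 161/561; 9/187 54/187]
x' = x̄ + K·y = [-1385/561, -360/187]
P' = (I − K·H)·P̄ = [1624/561 252/187; 252/187 156/187]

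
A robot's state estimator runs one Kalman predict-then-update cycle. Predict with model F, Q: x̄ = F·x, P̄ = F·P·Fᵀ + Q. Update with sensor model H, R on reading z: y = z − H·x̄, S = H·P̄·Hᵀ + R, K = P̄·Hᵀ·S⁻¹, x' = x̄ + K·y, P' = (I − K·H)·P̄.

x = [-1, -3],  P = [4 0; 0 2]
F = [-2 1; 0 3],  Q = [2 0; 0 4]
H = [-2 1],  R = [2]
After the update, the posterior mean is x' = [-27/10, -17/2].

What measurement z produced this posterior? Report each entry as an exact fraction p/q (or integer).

z = [-3]

x̄ = F·x = [-1, -9]
P̄ = F·P·Fᵀ + Q = [20 6; 6 22]
S = H·P̄·Hᵀ + R = [80]
K = P̄·Hᵀ·S⁻¹ = [-17/40; 1/8]
x' − x̄ = [-17/10, 1/2] = K·y
y = (KᵀK)⁻¹·Kᵀ·(x' − x̄) = [4]
z = y + H·x̄ = [4] + [-7] = [-3]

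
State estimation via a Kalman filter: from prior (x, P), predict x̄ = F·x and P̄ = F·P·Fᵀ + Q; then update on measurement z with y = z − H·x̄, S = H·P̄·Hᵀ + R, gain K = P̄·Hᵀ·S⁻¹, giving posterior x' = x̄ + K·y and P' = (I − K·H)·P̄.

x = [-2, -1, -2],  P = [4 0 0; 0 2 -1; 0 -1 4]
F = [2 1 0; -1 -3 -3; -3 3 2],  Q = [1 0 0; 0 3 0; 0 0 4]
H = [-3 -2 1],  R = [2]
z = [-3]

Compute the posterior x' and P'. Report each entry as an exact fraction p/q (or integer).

x̄ = F·x = [-5, 11, -1]
P̄ = F·P·Fᵀ + Q = [19 -11 -20; -11 43 -15; -20 -15 62]
y = z − H·x̄ = [5]
S = H·P̄·Hᵀ + R = [455]
K = P̄·Hᵀ·S⁻¹ = [-11/91; -68/455; 152/455]
x' = x̄ + K·y = [-510/91, 933/91, 61/91]
P' = (I − K·H)·P̄ = [1124/91 -1749/91 -148/91; -1749/91 14941/455 3511/455; -148/91 3511/455 5106/455]

x' = [-510/91, 933/91, 61/91]
P' = [1124/91 -1749/91 -148/91; -1749/91 14941/455 3511/455; -148/91 3511/455 5106/455]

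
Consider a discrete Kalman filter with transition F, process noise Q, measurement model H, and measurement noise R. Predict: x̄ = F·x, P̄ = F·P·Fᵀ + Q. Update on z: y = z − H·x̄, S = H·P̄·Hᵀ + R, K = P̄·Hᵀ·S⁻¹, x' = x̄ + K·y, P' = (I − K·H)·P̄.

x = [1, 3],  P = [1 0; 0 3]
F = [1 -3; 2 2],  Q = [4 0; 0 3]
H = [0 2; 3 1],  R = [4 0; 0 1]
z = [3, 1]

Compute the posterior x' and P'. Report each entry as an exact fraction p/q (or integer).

x' = [-304/1133, 3989/2266]
P' = [736/3399 -1072/3399; -1072/3399 3187/3399]

x̄ = F·x = [-8, 8]
P̄ = F·P·Fᵀ + Q = [32 -16; -16 19]
y = z − H·x̄ = [-13, 17]
S = H·P̄·Hᵀ + R = [80 -58; -58 212]
K = P̄·Hᵀ·S⁻¹ = [-536/3399 1136/3399; 3187/6798 -29/3399]
x' = x̄ + K·y = [-304/1133, 3989/2266]
P' = (I − K·H)·P̄ = [736/3399 -1072/3399; -1072/3399 3187/3399]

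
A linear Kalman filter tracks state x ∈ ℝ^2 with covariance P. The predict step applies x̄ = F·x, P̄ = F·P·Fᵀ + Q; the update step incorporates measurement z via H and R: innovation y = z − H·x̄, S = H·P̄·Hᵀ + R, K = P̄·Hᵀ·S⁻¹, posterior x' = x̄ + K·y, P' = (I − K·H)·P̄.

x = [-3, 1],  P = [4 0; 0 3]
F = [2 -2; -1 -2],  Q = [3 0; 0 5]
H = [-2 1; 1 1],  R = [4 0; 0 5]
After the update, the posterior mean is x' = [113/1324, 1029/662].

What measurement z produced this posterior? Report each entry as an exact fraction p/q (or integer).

x̄ = F·x = [-8, 1]
P̄ = F·P·Fᵀ + Q = [31 4; 4 21]
S = H·P̄·Hᵀ + R = [133 -45; -45 65]
K = P̄·Hᵀ·S⁻¹ = [-439/1324 409/1324; 197/662 391/662]
x' − x̄ = [10705/1324, 367/662] = K·y
y = (KᵀK)⁻¹·Kᵀ·(x' − x̄) = [-16, 9]
z = y + H·x̄ = [-16, 9] + [17, -7] = [1, 2]

z = [1, 2]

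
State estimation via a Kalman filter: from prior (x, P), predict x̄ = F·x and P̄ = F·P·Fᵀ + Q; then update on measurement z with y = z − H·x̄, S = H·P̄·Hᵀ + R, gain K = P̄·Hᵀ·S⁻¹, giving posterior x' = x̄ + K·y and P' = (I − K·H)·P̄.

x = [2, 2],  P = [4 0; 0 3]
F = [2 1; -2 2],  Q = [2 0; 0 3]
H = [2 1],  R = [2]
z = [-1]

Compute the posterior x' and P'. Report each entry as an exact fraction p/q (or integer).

x̄ = F·x = [6, 0]
P̄ = F·P·Fᵀ + Q = [21 -10; -10 31]
y = z − H·x̄ = [-13]
S = H·P̄·Hᵀ + R = [77]
K = P̄·Hᵀ·S⁻¹ = [32/77; 1/7]
x' = x̄ + K·y = [46/77, -13/7]
P' = (I − K·H)·P̄ = [593/77 -102/7; -102/7 206/7]

x' = [46/77, -13/7]
P' = [593/77 -102/7; -102/7 206/7]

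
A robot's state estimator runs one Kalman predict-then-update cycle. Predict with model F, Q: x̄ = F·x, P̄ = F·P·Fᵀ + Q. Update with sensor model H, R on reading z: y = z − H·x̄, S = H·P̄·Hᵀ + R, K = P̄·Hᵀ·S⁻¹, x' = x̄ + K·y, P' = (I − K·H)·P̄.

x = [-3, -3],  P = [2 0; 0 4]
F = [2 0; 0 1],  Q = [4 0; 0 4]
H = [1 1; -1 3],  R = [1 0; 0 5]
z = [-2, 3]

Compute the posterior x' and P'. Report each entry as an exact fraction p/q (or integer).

x̄ = F·x = [-6, -3]
P̄ = F·P·Fᵀ + Q = [12 0; 0 8]
y = z − H·x̄ = [7, 6]
S = H·P̄·Hᵀ + R = [21 12; 12 89]
K = P̄·Hᵀ·S⁻¹ = [404/575 -132/575; 424/1725 136/575]
x' = x̄ + K·y = [-1414/575, 241/1725]
P' = (I − K·H)·P̄ = [468/575 -64/575; -64/575 616/1725]

x' = [-1414/575, 241/1725]
P' = [468/575 -64/575; -64/575 616/1725]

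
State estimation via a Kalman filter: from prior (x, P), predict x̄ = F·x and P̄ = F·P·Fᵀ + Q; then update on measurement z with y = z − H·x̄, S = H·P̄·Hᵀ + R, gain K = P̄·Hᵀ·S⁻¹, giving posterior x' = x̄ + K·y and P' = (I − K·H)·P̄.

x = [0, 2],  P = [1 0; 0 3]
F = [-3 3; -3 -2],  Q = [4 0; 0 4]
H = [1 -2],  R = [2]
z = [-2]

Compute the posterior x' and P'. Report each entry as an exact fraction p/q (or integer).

x' = [70/89, 116/89]
P' = [1878/89 910/89; 910/89 969/178]

x̄ = F·x = [6, -4]
P̄ = F·P·Fᵀ + Q = [40 -9; -9 25]
y = z − H·x̄ = [-16]
S = H·P̄·Hᵀ + R = [178]
K = P̄·Hᵀ·S⁻¹ = [29/89; -59/178]
x' = x̄ + K·y = [70/89, 116/89]
P' = (I − K·H)·P̄ = [1878/89 910/89; 910/89 969/178]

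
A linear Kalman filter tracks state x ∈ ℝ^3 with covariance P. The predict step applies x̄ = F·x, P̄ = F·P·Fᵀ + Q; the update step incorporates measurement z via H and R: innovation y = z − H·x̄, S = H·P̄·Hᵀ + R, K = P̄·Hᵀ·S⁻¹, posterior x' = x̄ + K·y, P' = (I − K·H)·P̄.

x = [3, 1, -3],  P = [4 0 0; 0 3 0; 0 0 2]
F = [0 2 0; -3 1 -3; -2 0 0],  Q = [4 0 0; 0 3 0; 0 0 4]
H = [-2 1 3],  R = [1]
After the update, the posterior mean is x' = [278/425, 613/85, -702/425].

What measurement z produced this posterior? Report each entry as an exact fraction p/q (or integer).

x̄ = F·x = [2, 1, -6]
P̄ = F·P·Fᵀ + Q = [16 6 0; 6 60 24; 0 24 20]
S = H·P̄·Hᵀ + R = [425]
K = P̄·Hᵀ·S⁻¹ = [-26/425; 24/85; 84/425]
x' − x̄ = [-572/425, 528/85, 1848/425] = K·y
y = (KᵀK)⁻¹·Kᵀ·(x' − x̄) = [22]
z = y + H·x̄ = [22] + [-21] = [1]

z = [1]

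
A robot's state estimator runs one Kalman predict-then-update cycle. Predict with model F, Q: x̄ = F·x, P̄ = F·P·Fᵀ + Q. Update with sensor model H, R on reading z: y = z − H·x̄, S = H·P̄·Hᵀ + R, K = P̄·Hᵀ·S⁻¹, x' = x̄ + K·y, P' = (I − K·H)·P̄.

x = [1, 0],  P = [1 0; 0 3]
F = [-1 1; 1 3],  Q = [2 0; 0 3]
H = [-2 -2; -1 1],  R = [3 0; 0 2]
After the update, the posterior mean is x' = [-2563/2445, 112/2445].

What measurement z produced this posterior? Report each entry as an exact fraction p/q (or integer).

z = [2, 1]

x̄ = F·x = [-1, 1]
P̄ = F·P·Fᵀ + Q = [6 8; 8 31]
S = H·P̄·Hᵀ + R = [215 -50; -50 23]
K = P̄·Hᵀ·S⁻¹ = [-544/2445 -194/489; -644/2445 209/489]
x' − x̄ = [-118/2445, -2333/2445] = K·y
y = (KᵀK)⁻¹·Kᵀ·(x' − x̄) = [2, -1]
z = y + H·x̄ = [2, -1] + [0, 2] = [2, 1]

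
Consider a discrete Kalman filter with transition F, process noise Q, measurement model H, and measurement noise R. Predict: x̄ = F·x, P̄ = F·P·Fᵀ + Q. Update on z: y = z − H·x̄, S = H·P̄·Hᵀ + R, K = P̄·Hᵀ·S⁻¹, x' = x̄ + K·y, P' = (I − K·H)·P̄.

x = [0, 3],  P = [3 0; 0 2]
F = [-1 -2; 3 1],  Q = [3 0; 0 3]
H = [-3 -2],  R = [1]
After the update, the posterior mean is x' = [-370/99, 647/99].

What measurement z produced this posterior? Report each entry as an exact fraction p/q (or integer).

z = [-2]

x̄ = F·x = [-6, 3]
P̄ = F·P·Fᵀ + Q = [14 -13; -13 32]
S = H·P̄·Hᵀ + R = [99]
K = P̄·Hᵀ·S⁻¹ = [-16/99; -25/99]
x' − x̄ = [224/99, 350/99] = K·y
y = (KᵀK)⁻¹·Kᵀ·(x' − x̄) = [-14]
z = y + H·x̄ = [-14] + [12] = [-2]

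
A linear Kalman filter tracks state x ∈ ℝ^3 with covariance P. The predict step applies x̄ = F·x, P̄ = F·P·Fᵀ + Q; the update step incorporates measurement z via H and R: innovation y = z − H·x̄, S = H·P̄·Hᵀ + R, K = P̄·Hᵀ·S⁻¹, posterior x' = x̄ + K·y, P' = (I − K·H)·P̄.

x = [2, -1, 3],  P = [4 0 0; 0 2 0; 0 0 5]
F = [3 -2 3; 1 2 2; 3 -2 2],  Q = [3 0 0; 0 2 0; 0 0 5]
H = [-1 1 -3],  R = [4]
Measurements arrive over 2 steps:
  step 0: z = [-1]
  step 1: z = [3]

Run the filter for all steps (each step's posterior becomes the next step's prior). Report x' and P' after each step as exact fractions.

step 0: x̄ = F·x = [17, 6, 14]
step 0: P̄ = F·P·Fᵀ + Q = [92 34 74; 34 34 24; 74 24 69]
step 0: y = z − H·x̄ = [52]
step 0: S = H·P̄·Hᵀ + R = [983]
step 0: K = P̄·Hᵀ·S⁻¹ = [-280/983; -72/983; -257/983]
step 0: x' = x̄ + K·y = [2151/983, 2154/983, 398/983]
step 0: P' = (I − K·H)·P̄ = [12036/983 13262/983 782/983; 13262/983 28238/983 5088/983; 782/983 5088/983 1778/983]
step 1: x̄ = F·x = [3339/983, 7255/983, 2941/983]
step 1: P̄ = F·P·Fᵀ + Q = [34103/983 4086/983 33650/983; 4086/983 230946/983 -10428/983; 33650/983 -10428/983 42839/983]
step 1: y = z − H·x̄ = [7856/983]
step 1: S = H·P̄·Hᵀ + R = [910828/983]
step 1: K = P̄·Hᵀ·S⁻¹ = [-130967/910828; 64536/227707; -172595/910828]
step 1: x' = x̄ + K·y = [511795/227707, 2196347/227707, 336429/227707]
step 1: P' = (I − K·H)·P̄ = [14150165/910828 9544758/227707 8184245/910828; 9544758/227707 36549786/227707 8915628/227707; 8184245/910828 8915628/227707 9389549/910828]

step 0: x' = [2151/983, 2154/983, 398/983], P' = [12036/983 13262/983 782/983; 13262/983 28238/983 5088/983; 782/983 5088/983 1778/983]
step 1: x' = [511795/227707, 2196347/227707, 336429/227707], P' = [14150165/910828 9544758/227707 8184245/910828; 9544758/227707 36549786/227707 8915628/227707; 8184245/910828 8915628/227707 9389549/910828]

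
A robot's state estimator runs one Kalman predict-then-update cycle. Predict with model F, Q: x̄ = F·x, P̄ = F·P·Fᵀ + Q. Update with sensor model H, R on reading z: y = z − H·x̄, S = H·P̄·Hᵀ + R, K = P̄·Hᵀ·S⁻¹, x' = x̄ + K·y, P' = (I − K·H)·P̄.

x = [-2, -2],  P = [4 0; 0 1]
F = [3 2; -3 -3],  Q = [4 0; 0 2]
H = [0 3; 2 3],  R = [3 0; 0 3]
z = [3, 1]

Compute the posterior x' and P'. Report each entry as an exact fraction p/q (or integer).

x̄ = F·x = [-10, 12]
P̄ = F·P·Fᵀ + Q = [44 -42; -42 47]
y = z − H·x̄ = [-33, -15]
S = H·P̄·Hᵀ + R = [426 171; 171 98]
K = P̄·Hᵀ·S⁻¹ = [-1950/4169 1786/4169; 1357/4169 57/4169]
x' = x̄ + K·y = [-4130/4169, 4392/4169]
P' = (I − K·H)·P̄ = [5604/4169 -1950/4169; -1950/4169 1357/4169]

x' = [-4130/4169, 4392/4169]
P' = [5604/4169 -1950/4169; -1950/4169 1357/4169]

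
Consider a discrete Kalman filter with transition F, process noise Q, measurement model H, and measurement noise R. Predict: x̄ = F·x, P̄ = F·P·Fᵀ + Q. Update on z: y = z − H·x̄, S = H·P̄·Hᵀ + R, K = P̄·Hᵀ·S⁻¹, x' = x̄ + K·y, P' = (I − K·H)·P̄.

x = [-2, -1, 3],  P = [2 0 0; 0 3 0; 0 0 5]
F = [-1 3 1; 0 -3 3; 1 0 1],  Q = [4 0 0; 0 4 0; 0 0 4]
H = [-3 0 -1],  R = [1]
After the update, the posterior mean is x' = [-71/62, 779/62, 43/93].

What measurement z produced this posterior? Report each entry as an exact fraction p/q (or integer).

x̄ = F·x = [2, 12, 1]
P̄ = F·P·Fᵀ + Q = [38 -12 3; -12 76 15; 3 15 11]
S = H·P̄·Hᵀ + R = [372]
K = P̄·Hᵀ·S⁻¹ = [-39/124; 7/124; -5/93]
x' − x̄ = [-195/62, 35/62, -50/93] = K·y
y = (KᵀK)⁻¹·Kᵀ·(x' − x̄) = [10]
z = y + H·x̄ = [10] + [-7] = [3]

z = [3]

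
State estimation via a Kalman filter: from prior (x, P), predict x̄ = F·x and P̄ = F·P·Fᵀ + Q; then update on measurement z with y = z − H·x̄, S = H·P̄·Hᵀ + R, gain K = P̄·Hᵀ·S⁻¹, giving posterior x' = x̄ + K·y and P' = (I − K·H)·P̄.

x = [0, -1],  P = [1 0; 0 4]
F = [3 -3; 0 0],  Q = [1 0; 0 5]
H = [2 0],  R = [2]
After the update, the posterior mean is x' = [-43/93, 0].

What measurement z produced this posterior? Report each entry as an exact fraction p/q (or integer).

x̄ = F·x = [3, 0]
P̄ = F·P·Fᵀ + Q = [46 0; 0 5]
S = H·P̄·Hᵀ + R = [186]
K = P̄·Hᵀ·S⁻¹ = [46/93; 0]
x' − x̄ = [-322/93, 0] = K·y
y = (KᵀK)⁻¹·Kᵀ·(x' − x̄) = [-7]
z = y + H·x̄ = [-7] + [6] = [-1]

z = [-1]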